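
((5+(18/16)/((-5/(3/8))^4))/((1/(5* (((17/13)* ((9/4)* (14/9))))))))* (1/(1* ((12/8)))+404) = 7396711857857/159744000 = 46303.53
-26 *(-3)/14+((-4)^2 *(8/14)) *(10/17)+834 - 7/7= 100430/119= 843.95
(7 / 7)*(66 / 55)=6 / 5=1.20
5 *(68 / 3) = 113.33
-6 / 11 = -0.55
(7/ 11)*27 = 189/ 11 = 17.18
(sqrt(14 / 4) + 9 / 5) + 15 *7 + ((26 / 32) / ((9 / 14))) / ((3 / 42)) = sqrt(14) / 2 + 22409 / 180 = 126.37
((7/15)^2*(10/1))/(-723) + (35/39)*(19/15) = 479521/422955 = 1.13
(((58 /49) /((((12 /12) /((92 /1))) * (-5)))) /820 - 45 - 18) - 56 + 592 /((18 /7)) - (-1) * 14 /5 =51528889 /452025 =114.00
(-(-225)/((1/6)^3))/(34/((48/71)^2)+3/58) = 1623628800/2486941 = 652.86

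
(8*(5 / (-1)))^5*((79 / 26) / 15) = -808960000 / 39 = -20742564.10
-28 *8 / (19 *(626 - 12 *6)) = -112 / 5263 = -0.02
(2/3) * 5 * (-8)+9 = -53/3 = -17.67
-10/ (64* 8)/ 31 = -0.00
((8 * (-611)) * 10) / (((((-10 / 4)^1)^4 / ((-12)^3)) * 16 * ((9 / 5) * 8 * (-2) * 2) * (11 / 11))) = -2346.24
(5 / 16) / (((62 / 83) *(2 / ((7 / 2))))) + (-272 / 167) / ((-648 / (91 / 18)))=359801911 / 483076224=0.74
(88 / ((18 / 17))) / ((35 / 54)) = 4488 / 35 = 128.23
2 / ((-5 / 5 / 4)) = -8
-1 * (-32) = 32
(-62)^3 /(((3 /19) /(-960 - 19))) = 4433139128 /3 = 1477713042.67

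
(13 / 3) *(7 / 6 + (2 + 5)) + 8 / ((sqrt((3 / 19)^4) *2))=1175 / 6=195.83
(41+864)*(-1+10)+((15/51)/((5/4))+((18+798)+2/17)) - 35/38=5788439/646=8960.43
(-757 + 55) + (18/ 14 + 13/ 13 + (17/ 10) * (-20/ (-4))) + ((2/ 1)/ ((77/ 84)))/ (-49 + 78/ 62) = -19693997/ 28490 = -691.26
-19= -19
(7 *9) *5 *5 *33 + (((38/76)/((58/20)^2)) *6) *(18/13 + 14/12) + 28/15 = 8524095499/163995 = 51977.78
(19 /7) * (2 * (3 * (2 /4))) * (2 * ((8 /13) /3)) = 304 /91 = 3.34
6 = 6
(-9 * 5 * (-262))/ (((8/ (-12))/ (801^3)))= -9088717661685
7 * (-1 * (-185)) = 1295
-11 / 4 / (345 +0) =-11 / 1380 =-0.01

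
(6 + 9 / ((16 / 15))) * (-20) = -1155 / 4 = -288.75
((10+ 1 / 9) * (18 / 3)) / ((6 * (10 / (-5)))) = -91 / 18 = -5.06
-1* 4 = -4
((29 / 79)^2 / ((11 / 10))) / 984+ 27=911964089 / 33776292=27.00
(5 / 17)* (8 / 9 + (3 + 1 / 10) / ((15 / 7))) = 1051 / 1530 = 0.69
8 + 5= 13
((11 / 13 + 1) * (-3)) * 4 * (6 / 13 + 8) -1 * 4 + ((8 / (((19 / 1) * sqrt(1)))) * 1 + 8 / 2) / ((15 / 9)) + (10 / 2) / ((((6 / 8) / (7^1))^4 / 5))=246462022208 / 1300455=189519.84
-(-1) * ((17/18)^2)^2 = 83521/104976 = 0.80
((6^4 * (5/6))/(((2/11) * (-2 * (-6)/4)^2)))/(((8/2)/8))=1320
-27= -27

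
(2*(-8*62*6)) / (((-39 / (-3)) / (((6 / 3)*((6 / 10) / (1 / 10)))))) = -71424 / 13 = -5494.15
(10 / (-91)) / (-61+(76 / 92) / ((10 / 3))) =2300 / 1271543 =0.00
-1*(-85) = 85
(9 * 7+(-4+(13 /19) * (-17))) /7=900 /133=6.77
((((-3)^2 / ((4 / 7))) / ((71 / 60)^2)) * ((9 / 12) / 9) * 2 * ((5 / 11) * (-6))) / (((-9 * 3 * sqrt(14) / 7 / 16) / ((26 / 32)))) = 68250 * sqrt(14) / 55451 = 4.61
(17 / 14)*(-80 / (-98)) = 340 / 343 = 0.99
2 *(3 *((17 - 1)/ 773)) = 96/ 773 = 0.12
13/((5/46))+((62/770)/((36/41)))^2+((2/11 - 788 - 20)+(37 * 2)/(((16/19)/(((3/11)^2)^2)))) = -15985483123529/23244051600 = -687.72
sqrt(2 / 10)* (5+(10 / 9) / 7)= 2.31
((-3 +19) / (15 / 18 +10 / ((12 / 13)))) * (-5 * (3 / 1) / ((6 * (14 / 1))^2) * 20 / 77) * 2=-40 / 26411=-0.00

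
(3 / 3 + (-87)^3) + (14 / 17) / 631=-7063750940 / 10727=-658502.00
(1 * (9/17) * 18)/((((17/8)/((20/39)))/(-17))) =-8640/221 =-39.10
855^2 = 731025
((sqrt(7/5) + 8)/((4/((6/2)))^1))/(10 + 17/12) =9* sqrt(35)/685 + 72/137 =0.60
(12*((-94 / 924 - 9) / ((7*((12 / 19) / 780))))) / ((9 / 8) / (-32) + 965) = -2658905600 / 133149709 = -19.97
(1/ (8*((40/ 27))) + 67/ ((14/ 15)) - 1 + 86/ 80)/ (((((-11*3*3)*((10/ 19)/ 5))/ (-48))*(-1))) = -1020661/ 3080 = -331.38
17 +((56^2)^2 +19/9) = 88510636/9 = 9834515.11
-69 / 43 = -1.60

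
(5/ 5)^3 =1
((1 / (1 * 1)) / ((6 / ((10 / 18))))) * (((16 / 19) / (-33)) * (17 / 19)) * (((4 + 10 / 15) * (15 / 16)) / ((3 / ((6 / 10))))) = -595 / 321651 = -0.00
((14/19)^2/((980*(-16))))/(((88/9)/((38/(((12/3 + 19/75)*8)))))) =-135/34135552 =-0.00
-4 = -4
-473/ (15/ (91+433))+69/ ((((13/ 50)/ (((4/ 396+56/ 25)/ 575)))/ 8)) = -59041692/ 3575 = -16515.16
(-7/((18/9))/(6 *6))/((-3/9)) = 7/24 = 0.29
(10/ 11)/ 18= 5/ 99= 0.05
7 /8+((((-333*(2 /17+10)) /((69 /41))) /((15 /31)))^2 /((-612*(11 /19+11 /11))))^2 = 193161292280503342813424070407 /615520346814955125000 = 313817883.16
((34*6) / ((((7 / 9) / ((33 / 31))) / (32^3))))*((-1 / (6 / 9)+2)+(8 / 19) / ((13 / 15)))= 483432136704 / 53599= 9019424.55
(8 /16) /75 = 1 /150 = 0.01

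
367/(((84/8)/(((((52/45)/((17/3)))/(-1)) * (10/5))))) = -76336/5355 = -14.26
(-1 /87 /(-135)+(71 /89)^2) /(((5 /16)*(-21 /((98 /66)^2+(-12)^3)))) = 1780594151523296 /10637760620025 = 167.38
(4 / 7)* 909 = 3636 / 7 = 519.43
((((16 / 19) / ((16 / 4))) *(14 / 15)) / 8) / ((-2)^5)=-7 / 9120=-0.00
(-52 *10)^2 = 270400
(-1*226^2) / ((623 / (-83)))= 4239308 / 623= 6804.67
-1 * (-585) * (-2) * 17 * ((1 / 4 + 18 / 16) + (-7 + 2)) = 288405 / 4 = 72101.25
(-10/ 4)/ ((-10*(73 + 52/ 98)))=49/ 14412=0.00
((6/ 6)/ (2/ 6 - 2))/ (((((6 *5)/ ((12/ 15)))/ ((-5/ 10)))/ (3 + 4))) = 7/ 125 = 0.06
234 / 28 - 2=89 / 14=6.36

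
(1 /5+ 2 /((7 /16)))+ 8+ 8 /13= 6091 /455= 13.39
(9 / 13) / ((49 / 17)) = 153 / 637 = 0.24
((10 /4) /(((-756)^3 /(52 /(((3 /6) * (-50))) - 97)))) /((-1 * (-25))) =2477 /108020304000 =0.00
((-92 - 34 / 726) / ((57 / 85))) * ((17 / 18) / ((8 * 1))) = -16.20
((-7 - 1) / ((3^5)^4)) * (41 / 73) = -328 / 254535261273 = -0.00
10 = 10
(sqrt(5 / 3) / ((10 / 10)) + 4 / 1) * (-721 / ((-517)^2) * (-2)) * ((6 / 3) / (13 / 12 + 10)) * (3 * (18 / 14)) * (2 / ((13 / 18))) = 1601856 * sqrt(15) / 462142681 + 19222272 / 462142681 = 0.06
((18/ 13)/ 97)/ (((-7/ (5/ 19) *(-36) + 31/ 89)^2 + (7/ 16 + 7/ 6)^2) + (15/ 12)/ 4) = 8212492800/ 527962533709167661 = 0.00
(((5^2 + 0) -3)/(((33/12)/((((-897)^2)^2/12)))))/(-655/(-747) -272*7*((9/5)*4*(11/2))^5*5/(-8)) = 15500145680516250/4161789957238171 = 3.72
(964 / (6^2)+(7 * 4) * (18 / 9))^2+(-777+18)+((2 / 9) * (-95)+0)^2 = 529646 / 81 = 6538.84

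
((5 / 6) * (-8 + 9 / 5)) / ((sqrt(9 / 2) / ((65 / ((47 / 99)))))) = -22165 * sqrt(2) / 94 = -333.47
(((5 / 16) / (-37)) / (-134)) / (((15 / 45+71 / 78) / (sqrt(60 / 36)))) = 65 * sqrt(15) / 3847408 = 0.00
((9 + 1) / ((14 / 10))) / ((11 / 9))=450 / 77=5.84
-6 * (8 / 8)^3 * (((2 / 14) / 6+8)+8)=-673 / 7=-96.14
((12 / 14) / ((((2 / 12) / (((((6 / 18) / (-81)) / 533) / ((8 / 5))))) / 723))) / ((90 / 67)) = -16147 / 1208844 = -0.01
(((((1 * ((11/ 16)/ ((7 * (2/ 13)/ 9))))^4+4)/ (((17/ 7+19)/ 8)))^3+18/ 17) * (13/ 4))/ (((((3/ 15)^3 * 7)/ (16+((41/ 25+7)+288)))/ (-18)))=-36065587512202004094437106128792136580049/ 1621998168325679792888217600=-22235282515411.83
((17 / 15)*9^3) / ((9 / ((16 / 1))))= 7344 / 5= 1468.80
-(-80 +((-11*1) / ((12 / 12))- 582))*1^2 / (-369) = -673 / 369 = -1.82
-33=-33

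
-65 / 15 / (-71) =13 / 213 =0.06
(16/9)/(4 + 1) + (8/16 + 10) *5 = 4757/90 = 52.86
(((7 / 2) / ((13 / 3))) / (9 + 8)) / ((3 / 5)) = 35 / 442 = 0.08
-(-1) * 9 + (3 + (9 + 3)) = 24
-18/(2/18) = -162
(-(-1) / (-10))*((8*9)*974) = -7012.80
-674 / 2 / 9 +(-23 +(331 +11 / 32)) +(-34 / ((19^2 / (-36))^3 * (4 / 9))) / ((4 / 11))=3673299383467 / 13549213728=271.11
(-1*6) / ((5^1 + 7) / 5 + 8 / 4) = -1.36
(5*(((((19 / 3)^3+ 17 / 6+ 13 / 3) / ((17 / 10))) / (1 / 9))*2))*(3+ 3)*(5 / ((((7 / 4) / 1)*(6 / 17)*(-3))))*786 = -527930000 / 3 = -175976666.67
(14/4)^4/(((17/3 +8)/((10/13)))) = 36015/4264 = 8.45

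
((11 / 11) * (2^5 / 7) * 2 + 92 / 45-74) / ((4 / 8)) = -125.63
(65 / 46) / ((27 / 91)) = 5915 / 1242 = 4.76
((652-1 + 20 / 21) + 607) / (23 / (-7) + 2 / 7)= -26438 / 63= -419.65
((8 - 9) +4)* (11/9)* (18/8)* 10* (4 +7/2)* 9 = 22275/4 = 5568.75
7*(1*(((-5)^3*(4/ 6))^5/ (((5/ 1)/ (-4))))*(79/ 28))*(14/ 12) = 54003906250000/ 729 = 74079432441.70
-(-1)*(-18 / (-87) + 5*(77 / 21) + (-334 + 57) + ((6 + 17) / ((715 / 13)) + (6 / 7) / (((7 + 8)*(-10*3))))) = -14405278 / 55825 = -258.04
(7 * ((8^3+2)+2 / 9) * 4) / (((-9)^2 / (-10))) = -1295840 / 729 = -1777.56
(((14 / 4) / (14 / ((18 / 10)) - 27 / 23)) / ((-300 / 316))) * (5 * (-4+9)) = -38157 / 2734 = -13.96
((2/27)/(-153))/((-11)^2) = -2/499851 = -0.00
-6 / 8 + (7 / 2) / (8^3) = -761 / 1024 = -0.74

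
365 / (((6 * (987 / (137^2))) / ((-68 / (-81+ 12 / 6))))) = 995.74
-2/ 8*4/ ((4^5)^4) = -1/ 1099511627776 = -0.00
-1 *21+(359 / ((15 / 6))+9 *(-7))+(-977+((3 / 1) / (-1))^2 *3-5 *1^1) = -4477 / 5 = -895.40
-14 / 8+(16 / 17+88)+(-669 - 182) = -51939 / 68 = -763.81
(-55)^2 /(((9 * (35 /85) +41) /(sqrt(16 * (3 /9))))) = 10285 * sqrt(3) /114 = 156.26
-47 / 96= -0.49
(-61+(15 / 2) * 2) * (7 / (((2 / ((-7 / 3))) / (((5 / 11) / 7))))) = 805 / 33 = 24.39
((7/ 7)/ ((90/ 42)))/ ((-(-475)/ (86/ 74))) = 301/ 263625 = 0.00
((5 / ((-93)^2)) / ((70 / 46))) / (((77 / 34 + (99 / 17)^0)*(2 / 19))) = 7429 / 6720273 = 0.00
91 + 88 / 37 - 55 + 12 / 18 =4334 / 111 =39.05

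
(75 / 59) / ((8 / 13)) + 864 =408783 / 472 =866.07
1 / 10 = 0.10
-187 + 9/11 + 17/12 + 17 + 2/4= -22079/132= -167.27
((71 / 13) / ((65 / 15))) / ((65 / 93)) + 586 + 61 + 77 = 7972949 / 10985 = 725.80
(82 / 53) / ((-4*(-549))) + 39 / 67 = 2272313 / 3898998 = 0.58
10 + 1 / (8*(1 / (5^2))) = 105 / 8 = 13.12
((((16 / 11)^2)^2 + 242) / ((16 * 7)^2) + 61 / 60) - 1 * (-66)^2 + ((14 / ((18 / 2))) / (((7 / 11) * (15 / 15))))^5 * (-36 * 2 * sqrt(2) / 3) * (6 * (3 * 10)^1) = -824581120 * sqrt(2) / 2187 - 5998637072377 / 1377425280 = -537566.58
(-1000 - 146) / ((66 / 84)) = -1458.55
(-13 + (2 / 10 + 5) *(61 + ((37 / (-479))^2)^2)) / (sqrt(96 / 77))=80070314071787 *sqrt(462) / 6317180697720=272.44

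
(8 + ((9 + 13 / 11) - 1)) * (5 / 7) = 135 / 11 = 12.27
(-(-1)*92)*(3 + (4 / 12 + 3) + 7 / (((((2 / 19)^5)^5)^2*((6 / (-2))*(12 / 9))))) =-4184342045959675988069070450926127498831058995645953654511868880731 / 3377699720527872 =-1238814101955084601316140000000000000000000000000000.00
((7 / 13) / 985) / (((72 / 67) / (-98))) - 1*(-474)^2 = -103571165461 / 460980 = -224676.05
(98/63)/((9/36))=56/9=6.22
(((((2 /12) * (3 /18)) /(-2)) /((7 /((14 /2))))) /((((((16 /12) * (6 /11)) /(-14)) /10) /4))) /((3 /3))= 385 /36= 10.69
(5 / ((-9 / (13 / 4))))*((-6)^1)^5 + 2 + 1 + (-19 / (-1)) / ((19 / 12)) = 14055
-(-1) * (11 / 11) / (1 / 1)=1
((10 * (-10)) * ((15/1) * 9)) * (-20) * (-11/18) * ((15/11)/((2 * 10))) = -11250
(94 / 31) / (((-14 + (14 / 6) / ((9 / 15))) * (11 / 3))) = -2538 / 31031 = -0.08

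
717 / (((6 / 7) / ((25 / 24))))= 41825 / 48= 871.35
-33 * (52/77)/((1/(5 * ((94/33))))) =-24440/77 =-317.40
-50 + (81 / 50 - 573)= -31069 / 50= -621.38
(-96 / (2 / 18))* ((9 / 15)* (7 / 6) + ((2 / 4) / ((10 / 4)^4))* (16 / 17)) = -6536592 / 10625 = -615.21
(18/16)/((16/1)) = 9/128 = 0.07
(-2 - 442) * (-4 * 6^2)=63936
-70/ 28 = -5/ 2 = -2.50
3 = 3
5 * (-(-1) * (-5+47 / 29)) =-16.90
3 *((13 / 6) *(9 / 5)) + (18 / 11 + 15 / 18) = 2338 / 165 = 14.17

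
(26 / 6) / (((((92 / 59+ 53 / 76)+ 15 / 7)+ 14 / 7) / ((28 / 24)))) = 1428154 / 1807821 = 0.79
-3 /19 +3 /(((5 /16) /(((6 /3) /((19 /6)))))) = 561 /95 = 5.91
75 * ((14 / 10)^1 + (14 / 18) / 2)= 805 / 6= 134.17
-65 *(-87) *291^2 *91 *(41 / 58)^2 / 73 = 2525978763945 / 8468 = 298296972.60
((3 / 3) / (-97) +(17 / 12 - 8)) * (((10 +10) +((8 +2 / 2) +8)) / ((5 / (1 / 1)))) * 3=-56795 / 388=-146.38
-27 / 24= -9 / 8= -1.12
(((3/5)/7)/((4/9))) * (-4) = -27/35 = -0.77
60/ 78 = 10/ 13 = 0.77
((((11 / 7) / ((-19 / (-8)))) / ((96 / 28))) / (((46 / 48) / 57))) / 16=33 / 46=0.72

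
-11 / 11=-1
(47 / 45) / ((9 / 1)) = 47 / 405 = 0.12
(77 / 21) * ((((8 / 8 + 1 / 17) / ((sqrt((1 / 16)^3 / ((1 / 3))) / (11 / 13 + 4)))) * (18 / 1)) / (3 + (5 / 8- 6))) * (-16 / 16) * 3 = 38320128 * sqrt(3) / 4199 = 15806.72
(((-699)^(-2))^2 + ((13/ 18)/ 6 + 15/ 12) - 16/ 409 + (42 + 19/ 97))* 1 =412252925632368421/ 9471172471575273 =43.53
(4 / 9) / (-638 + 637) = -4 / 9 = -0.44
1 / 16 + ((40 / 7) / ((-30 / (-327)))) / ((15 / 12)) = 27939 / 560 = 49.89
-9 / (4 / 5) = -45 / 4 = -11.25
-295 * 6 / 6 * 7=-2065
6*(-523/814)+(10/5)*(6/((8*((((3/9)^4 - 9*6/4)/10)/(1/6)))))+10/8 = -1985185/711436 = -2.79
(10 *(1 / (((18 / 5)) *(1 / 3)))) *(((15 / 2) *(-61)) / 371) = -7625 / 742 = -10.28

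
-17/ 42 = -0.40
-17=-17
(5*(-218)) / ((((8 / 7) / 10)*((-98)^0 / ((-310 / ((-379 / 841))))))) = -2486521625 / 379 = -6560743.07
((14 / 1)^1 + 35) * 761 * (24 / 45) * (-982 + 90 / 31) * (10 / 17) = -18108731648 / 1581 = -11453973.21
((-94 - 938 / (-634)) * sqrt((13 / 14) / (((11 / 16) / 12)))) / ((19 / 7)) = -117316 * sqrt(6006) / 66253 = -137.23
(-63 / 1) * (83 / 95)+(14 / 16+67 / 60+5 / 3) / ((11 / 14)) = -631841 / 12540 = -50.39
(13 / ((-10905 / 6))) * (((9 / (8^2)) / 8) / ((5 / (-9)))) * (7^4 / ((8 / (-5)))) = -2528253 / 7444480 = -0.34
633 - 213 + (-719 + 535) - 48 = 188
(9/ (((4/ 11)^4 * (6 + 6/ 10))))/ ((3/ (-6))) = -19965/ 128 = -155.98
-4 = -4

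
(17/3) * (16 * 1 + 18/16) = 2329/24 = 97.04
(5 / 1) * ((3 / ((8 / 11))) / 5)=33 / 8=4.12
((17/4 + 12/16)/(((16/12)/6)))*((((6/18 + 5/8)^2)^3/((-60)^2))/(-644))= -6436343/856141332480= -0.00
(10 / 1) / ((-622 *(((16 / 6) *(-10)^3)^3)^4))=-531441 / 4274351452979200000000000000000000000000000000000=-0.00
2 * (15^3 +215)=7180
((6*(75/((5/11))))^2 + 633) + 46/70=34325678/35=980733.66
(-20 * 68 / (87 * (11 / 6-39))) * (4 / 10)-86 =-555074 / 6467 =-85.83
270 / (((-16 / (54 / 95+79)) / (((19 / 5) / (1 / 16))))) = -81637.20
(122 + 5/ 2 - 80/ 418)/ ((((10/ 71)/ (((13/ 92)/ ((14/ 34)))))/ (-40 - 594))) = -36922350881/ 192280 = -192023.88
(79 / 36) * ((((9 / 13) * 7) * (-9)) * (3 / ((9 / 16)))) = -6636 / 13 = -510.46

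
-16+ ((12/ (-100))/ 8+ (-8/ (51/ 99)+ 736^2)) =1841659149/ 3400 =541664.46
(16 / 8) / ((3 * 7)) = 2 / 21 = 0.10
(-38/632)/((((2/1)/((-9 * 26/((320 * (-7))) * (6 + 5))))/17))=-415701/707840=-0.59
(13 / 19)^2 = 169 / 361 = 0.47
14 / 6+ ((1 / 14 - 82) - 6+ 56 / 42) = -3539 / 42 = -84.26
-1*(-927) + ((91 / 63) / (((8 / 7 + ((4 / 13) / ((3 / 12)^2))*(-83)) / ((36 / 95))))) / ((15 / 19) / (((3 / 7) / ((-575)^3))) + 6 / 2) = 285891370992319783 / 308404930951800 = 927.00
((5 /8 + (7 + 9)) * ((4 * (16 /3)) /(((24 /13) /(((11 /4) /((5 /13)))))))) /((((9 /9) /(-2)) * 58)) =-247247 /5220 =-47.37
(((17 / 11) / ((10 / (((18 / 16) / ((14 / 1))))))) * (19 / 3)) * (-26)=-12597 / 6160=-2.04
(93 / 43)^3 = 804357 / 79507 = 10.12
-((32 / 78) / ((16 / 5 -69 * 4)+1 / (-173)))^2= -191545600 / 84697104828609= -0.00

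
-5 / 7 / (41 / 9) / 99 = -5 / 3157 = -0.00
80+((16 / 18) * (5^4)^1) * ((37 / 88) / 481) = 103585 / 1287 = 80.49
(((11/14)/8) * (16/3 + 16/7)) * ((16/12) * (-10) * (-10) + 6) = 45980/441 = 104.26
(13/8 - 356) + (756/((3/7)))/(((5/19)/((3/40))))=29673/200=148.36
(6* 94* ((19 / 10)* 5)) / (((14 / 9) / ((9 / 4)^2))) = 1952991 / 112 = 17437.42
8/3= 2.67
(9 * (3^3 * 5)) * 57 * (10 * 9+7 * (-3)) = 4778595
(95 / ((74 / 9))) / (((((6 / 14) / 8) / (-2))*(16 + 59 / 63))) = -1005480 / 39479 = -25.47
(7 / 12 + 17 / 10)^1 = 137 / 60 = 2.28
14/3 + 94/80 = 701/120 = 5.84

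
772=772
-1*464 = -464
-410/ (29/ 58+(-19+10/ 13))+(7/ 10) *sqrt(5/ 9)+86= 7 *sqrt(5)/ 30+50306/ 461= 109.65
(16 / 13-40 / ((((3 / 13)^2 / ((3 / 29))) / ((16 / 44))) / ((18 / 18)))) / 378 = -168104 / 2351349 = -0.07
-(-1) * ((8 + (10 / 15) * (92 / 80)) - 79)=-2107 / 30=-70.23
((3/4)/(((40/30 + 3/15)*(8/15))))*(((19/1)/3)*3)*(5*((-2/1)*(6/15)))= -12825/184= -69.70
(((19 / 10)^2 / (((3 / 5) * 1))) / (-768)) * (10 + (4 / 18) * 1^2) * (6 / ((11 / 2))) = -0.09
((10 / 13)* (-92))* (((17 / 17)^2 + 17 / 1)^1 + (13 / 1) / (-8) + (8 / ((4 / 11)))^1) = -35305 / 13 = -2715.77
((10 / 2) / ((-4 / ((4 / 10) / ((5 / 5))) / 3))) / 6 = -1 / 4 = -0.25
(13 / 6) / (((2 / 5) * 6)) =0.90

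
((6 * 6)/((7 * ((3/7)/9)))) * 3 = 324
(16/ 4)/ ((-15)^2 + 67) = 1/ 73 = 0.01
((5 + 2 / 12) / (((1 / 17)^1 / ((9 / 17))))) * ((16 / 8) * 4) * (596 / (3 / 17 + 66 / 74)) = 2905351 / 14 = 207525.07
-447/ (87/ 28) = -4172/ 29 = -143.86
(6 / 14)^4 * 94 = 7614 / 2401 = 3.17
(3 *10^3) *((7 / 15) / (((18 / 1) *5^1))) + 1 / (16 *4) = 8969 / 576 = 15.57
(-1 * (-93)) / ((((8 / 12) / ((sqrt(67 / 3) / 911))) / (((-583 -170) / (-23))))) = 70029 * sqrt(201) / 41906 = 23.69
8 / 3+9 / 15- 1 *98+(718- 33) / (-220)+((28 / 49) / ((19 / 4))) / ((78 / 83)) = -37170337 / 380380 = -97.72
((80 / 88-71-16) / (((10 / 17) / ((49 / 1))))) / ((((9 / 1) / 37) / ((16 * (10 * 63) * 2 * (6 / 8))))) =-4903497816 / 11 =-445772528.73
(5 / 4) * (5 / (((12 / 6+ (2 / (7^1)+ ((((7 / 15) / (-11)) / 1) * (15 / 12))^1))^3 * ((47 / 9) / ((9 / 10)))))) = 39937506840 / 412663010209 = 0.10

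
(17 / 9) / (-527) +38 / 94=5254 / 13113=0.40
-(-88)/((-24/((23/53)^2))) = -5819/8427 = -0.69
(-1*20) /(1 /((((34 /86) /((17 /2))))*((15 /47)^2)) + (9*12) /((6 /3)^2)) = -9000 /107137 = -0.08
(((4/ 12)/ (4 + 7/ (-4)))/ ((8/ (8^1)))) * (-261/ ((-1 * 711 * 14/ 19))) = 1102/ 14931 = 0.07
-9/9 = -1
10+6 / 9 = 32 / 3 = 10.67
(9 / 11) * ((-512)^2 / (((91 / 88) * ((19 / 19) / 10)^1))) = 188743680 / 91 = 2074106.37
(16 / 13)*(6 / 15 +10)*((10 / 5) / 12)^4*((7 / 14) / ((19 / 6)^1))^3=0.00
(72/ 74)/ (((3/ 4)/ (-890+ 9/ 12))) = -42684/ 37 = -1153.62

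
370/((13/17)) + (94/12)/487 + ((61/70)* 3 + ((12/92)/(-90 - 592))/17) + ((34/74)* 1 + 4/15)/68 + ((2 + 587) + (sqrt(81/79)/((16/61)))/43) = 549* sqrt(79)/54352 + 14107813405311719/13117602437940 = 1075.58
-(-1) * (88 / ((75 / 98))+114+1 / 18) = 103069 / 450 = 229.04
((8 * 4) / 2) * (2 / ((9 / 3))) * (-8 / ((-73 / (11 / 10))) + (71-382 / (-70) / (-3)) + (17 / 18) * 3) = 5897744 / 7665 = 769.44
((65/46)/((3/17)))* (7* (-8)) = -30940/69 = -448.41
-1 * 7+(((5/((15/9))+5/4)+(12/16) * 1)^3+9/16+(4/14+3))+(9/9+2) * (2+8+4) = 18351/112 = 163.85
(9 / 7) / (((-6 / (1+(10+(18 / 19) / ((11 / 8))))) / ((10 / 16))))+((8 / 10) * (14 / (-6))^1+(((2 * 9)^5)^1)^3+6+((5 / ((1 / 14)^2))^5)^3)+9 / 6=37046626188693460277238843970928613322509315153163 / 50160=738569102645403913023102900000000000000000000.00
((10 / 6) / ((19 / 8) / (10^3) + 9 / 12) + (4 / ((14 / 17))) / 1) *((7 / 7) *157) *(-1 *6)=-280696532 / 42133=-6662.15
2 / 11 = 0.18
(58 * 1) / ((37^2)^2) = 58 / 1874161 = 0.00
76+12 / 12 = 77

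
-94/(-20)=47/10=4.70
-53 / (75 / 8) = -424 / 75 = -5.65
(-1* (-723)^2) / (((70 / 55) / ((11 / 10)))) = -63250209 / 140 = -451787.21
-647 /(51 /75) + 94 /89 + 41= -909.41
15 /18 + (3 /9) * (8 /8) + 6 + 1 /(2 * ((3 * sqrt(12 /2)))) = sqrt(6) /36 + 43 /6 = 7.23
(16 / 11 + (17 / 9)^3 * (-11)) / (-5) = 14.54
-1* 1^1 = -1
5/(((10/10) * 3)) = 5/3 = 1.67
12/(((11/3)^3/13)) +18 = 28170/1331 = 21.16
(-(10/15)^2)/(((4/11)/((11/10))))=-121/90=-1.34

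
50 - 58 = -8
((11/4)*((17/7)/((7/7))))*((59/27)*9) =131.35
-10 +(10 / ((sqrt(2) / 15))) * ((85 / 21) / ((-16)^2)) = -10 +2125 * sqrt(2) / 1792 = -8.32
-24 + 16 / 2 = -16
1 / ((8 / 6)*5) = 3 / 20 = 0.15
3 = 3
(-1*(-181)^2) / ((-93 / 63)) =687981 / 31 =22192.94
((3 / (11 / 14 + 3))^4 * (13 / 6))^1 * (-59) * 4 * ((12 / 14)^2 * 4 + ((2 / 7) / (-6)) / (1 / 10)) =-3918253248 / 7890481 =-496.58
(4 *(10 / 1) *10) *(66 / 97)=26400 / 97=272.16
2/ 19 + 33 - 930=-17041/ 19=-896.89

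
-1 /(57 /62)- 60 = -3482 /57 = -61.09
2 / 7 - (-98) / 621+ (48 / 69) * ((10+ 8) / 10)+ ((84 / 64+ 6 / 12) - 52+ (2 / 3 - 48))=-33324149 / 347760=-95.83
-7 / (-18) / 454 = 0.00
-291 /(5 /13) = -3783 /5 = -756.60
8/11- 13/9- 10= -1061/99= -10.72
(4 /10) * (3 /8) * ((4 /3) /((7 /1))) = 1 /35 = 0.03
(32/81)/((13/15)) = 160/351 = 0.46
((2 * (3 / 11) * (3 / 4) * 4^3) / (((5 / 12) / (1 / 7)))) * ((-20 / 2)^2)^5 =6912000000000 / 77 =89766233766.23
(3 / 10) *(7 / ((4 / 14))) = 147 / 20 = 7.35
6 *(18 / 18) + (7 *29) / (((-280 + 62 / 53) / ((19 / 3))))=1.39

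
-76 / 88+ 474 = 10409 / 22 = 473.14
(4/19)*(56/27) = 224/513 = 0.44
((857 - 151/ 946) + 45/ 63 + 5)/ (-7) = -123.22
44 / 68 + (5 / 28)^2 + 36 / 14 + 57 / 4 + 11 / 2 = 306549 / 13328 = 23.00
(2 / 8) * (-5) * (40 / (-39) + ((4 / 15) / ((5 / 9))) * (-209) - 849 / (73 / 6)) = 6089963 / 28470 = 213.91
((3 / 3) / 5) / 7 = 1 / 35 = 0.03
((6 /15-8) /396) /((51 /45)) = -19 /1122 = -0.02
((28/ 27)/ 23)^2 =0.00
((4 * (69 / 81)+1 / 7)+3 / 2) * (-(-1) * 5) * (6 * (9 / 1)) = 9545 / 7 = 1363.57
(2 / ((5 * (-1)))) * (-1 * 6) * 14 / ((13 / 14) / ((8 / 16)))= 1176 / 65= 18.09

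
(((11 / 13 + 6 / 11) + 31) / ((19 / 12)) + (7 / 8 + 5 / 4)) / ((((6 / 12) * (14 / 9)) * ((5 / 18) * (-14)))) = -5679963 / 760760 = -7.47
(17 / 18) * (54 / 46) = 51 / 46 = 1.11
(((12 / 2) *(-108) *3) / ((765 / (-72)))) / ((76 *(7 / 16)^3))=15925248 / 553945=28.75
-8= -8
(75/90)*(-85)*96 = -6800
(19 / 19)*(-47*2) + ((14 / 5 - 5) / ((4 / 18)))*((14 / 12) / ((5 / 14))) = -6317 / 50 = -126.34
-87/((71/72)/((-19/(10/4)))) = 670.51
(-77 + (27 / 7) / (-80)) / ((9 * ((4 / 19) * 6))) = -819793 / 120960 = -6.78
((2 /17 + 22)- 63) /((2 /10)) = -3475 /17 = -204.41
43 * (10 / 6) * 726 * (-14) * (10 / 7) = -1040600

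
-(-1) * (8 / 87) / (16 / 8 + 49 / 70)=80 / 2349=0.03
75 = 75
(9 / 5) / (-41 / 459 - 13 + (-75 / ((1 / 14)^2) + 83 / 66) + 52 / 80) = -181764 / 1485535133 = -0.00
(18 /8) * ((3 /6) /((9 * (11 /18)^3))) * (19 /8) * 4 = 13851 /2662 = 5.20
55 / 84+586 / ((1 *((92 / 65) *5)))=161243 / 1932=83.46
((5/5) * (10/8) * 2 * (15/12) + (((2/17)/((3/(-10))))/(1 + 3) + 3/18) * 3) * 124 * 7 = 98301/34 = 2891.21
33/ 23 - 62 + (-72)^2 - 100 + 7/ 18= 5023.82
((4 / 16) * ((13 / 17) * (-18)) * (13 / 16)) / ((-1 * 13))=117 / 544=0.22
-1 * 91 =-91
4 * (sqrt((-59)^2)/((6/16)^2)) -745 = 8399/9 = 933.22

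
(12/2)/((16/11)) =33/8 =4.12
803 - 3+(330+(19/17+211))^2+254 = 85239262/289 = 294945.54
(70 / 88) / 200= 7 / 1760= 0.00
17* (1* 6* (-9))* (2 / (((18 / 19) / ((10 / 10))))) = -1938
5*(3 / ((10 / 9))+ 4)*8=268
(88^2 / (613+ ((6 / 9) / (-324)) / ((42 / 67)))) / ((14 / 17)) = 1586304 / 103409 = 15.34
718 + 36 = 754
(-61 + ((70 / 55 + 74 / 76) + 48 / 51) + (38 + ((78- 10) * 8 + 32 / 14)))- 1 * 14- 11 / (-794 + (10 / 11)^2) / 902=100307164518889 / 195731487028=512.47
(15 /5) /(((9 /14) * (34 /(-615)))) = -1435 /17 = -84.41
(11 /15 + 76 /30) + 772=11629 /15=775.27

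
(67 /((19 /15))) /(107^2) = 0.00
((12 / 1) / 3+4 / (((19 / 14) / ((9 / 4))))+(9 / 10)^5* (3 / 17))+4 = 475965793 / 32300000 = 14.74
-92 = -92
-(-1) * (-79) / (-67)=79 / 67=1.18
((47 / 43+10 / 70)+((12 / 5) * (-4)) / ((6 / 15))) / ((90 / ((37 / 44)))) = -21127 / 99330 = -0.21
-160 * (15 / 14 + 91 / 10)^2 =-4055552 / 245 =-16553.27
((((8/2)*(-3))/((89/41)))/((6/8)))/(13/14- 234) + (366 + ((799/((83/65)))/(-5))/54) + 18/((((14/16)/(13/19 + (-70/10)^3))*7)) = -778304814472771/1211793485994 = -642.28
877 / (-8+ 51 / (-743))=-651611 / 5995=-108.69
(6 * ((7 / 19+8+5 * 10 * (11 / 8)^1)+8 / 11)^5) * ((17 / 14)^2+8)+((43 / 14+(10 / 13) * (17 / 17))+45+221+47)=12077660748330254293929036151 / 74319499314092032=162509985398.14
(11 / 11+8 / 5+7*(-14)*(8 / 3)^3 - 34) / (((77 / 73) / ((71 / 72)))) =-1322281777 / 748440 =-1766.72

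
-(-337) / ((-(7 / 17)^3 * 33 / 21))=-1655681 / 539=-3071.76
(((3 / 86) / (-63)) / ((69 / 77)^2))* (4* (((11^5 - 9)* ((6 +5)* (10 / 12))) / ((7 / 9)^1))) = -1071734510 / 204723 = -5235.05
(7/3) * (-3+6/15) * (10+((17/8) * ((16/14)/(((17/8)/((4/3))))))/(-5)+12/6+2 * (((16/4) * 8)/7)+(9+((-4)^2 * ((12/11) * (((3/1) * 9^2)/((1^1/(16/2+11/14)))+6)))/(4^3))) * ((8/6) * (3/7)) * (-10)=73720972/3465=21275.89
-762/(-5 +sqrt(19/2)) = 762 *sqrt(38)/31 +7620/31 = 397.33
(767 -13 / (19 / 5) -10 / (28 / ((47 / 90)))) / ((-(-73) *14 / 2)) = 3655123 / 2446668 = 1.49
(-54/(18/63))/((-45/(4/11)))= 84/55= 1.53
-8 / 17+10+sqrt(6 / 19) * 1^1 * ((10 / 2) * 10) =162 / 17+50 * sqrt(114) / 19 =37.63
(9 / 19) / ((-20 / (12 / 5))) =-27 / 475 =-0.06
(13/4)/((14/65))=845/56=15.09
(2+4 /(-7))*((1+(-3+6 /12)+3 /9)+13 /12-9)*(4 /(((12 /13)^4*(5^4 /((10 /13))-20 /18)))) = -3113149 /35332416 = -0.09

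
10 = 10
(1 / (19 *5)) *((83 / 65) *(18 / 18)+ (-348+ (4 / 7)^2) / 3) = -1095139 / 907725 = -1.21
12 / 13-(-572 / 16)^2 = -265645 / 208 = -1277.14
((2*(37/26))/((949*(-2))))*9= -0.01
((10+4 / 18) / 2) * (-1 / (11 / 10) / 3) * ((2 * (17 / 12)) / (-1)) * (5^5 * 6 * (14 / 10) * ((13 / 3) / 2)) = 222381250 / 891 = 249586.14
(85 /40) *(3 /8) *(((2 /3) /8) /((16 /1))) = 17 /4096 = 0.00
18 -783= -765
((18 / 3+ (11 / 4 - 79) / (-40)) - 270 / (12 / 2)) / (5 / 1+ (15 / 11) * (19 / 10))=-13057 / 2672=-4.89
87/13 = 6.69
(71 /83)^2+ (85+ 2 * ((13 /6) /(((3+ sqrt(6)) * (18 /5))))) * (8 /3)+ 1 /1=129239510 /558009 - 260 * sqrt(6) /243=228.99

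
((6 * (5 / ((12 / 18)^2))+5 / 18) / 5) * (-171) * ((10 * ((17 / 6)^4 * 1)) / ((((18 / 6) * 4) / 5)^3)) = -60500524375 / 559872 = -108061.35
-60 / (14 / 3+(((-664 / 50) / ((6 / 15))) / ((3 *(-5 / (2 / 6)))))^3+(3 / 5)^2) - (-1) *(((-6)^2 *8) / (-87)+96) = 146382500148 / 1793103959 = 81.64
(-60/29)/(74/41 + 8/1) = -410/1943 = -0.21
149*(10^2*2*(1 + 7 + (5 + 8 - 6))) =447000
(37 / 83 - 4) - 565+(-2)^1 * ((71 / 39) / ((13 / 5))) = -23984260 / 42081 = -569.95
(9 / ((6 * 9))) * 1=0.17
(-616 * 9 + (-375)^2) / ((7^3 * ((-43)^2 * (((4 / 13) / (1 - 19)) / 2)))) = -15804477 / 634207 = -24.92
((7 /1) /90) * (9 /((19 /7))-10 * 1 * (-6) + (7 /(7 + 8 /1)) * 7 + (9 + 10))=170737 /25650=6.66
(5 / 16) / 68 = 5 / 1088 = 0.00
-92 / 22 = -4.18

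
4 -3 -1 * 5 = -4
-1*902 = -902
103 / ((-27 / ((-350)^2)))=-12617500 / 27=-467314.81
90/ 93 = 30/ 31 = 0.97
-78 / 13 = -6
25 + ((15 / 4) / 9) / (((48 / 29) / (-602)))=-36445 / 288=-126.55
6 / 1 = 6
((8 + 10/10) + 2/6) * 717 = 6692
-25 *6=-150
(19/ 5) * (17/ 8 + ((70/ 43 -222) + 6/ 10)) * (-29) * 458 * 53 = 2503480820911/ 4300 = 582204842.07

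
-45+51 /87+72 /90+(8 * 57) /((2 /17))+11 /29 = 555751 /145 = 3832.77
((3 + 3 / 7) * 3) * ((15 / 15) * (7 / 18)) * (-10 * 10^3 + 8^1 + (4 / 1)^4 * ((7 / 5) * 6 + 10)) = -105632 / 5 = -21126.40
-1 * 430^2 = -184900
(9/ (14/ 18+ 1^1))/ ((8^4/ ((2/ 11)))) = 81/ 360448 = 0.00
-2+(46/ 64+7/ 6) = -0.11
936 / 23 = 40.70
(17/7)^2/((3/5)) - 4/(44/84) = 3547/1617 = 2.19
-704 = -704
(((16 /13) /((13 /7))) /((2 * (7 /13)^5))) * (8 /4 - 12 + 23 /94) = -1151228 /16121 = -71.41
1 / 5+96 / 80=7 / 5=1.40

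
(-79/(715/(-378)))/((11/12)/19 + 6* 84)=6808536/82169945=0.08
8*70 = 560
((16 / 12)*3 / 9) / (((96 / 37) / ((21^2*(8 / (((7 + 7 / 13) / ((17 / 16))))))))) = 8177 / 96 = 85.18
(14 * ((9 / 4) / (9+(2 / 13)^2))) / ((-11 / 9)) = -95823 / 33550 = -2.86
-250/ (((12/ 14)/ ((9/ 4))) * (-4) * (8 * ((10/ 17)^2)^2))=1753941/ 10240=171.28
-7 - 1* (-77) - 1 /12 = 839 /12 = 69.92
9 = 9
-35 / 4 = -8.75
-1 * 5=-5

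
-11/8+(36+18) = 421/8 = 52.62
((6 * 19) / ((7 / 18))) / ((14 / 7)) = 1026 / 7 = 146.57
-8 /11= -0.73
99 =99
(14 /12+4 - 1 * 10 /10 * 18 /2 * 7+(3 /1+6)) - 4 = -317 /6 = -52.83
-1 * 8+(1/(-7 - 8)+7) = -16/15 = -1.07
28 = 28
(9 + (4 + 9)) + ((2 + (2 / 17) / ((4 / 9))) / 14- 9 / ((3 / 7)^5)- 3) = -1107695 / 1836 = -603.32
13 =13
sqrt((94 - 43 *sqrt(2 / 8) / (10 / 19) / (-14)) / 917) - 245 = -245 + sqrt(35549470) / 18340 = -244.67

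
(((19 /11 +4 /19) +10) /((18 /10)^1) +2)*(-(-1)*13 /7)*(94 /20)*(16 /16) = 9920807 /131670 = 75.35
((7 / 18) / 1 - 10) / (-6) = 173 / 108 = 1.60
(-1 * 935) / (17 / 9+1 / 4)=-3060 / 7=-437.14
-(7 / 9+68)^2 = -383161 / 81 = -4730.38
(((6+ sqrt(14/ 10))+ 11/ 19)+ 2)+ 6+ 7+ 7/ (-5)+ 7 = sqrt(35)/ 5+ 2582/ 95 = 28.36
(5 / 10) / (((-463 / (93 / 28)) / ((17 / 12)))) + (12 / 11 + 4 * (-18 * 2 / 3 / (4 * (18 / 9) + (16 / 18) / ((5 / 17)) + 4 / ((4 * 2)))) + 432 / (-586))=-1323174626437 / 346631535712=-3.82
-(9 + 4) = -13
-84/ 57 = -28/ 19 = -1.47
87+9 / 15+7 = 473 / 5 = 94.60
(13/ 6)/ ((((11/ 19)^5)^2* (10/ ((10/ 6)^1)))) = 79703861351413/ 933747285636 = 85.36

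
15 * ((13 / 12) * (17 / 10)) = 221 / 8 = 27.62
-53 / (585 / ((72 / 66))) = -212 / 2145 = -0.10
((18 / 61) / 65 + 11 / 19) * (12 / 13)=527484 / 979355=0.54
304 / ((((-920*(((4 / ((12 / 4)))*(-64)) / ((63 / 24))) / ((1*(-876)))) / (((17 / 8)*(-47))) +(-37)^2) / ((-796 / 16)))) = -166723996572 / 15095354627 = -11.04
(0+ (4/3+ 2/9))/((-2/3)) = -7/3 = -2.33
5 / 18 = 0.28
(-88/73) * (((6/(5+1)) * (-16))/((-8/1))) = -176/73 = -2.41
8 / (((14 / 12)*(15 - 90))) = -16 / 175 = -0.09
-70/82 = -35/41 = -0.85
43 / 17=2.53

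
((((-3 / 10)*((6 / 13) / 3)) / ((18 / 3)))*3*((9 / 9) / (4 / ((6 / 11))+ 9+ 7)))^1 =-9 / 9100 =-0.00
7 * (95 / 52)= 665 / 52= 12.79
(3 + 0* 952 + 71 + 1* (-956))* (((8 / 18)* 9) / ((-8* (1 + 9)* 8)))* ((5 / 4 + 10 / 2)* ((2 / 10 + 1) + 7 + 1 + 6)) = 8379 / 16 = 523.69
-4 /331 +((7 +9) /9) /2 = 2612 /2979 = 0.88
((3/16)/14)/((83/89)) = 267/18592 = 0.01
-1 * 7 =-7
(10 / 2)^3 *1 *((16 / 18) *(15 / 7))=5000 / 21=238.10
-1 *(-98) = 98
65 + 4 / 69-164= -6827 / 69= -98.94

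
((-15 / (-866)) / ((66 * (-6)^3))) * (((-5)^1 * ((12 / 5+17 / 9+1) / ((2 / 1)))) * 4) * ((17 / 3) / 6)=10115 / 166666896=0.00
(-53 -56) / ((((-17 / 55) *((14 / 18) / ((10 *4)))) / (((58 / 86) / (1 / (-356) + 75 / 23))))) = 512468906400 / 136506209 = 3754.18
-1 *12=-12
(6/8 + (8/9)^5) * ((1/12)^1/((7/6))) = 308219/3306744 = 0.09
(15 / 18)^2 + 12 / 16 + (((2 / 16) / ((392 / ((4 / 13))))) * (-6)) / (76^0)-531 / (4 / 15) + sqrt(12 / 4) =-1988.07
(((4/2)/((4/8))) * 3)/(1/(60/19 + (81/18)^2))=5337/19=280.89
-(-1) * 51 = 51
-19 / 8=-2.38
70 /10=7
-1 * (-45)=45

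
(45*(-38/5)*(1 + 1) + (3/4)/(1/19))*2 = -2679/2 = -1339.50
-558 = -558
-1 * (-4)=4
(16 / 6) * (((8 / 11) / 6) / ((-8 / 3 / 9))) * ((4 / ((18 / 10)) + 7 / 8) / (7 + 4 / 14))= -1561 / 3366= -0.46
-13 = -13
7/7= 1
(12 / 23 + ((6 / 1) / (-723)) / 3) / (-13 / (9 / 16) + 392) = 2589 / 1840276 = 0.00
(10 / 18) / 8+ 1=1.07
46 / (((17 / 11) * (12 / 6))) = 253 / 17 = 14.88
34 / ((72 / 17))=289 / 36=8.03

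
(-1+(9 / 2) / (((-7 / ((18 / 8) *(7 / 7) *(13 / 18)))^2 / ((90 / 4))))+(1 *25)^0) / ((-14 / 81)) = -5544045 / 175616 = -31.57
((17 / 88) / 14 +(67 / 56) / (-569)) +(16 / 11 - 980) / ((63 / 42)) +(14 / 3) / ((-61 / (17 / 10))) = -418516514987 / 641422320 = -652.48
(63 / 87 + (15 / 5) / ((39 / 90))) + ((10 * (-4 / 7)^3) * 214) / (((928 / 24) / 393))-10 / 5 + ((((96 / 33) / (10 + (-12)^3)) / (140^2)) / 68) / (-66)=-555603385956224761 / 137092651495800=-4052.76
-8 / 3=-2.67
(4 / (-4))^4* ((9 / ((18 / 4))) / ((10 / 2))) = 2 / 5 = 0.40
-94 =-94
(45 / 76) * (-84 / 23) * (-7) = 15.14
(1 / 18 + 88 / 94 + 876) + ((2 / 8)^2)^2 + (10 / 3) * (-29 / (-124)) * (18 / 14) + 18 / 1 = 21054603919 / 23498496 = 896.00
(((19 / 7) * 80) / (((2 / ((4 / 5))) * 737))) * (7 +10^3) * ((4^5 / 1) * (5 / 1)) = 3134750720 / 5159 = 607627.59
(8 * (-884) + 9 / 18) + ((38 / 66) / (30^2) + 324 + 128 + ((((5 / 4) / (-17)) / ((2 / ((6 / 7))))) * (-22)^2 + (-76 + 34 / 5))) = -23693775649 / 3534300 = -6703.95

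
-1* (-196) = 196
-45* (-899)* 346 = 13997430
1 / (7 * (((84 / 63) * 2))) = 3 / 56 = 0.05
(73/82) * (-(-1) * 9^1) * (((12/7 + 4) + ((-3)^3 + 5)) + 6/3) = -32850/287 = -114.46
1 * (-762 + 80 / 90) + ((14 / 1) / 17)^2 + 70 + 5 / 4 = -7170259 / 10404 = -689.18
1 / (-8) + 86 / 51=637 / 408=1.56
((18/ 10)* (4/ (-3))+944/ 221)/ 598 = 1034/ 330395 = 0.00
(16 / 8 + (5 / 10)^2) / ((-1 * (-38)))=0.06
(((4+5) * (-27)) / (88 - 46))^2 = 6561 / 196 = 33.47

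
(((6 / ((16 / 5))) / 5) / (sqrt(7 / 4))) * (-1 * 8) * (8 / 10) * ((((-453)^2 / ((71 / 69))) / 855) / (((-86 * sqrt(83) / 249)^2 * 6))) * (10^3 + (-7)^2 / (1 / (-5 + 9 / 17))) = -15602379275268 * sqrt(7) / 7420545475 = -5562.94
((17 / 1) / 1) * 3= 51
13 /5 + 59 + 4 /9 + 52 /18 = 974 /15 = 64.93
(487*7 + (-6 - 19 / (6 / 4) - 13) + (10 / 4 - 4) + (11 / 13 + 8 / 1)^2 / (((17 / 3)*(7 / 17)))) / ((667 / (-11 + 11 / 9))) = -49.98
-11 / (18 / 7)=-4.28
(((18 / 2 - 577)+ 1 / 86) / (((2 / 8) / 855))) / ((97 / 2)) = -40051.96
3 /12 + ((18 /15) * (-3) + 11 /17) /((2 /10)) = -987 /68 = -14.51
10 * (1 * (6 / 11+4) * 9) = 4500 / 11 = 409.09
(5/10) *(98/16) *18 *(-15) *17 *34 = -1911735/4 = -477933.75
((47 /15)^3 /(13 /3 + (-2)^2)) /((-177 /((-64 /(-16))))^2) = 1661168 /881128125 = 0.00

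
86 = 86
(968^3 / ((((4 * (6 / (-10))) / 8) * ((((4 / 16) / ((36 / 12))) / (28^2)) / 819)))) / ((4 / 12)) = -69888751525232640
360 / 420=6 / 7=0.86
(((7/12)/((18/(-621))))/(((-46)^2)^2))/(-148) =7/230491648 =0.00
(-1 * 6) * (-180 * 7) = 7560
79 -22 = 57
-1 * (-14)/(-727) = -14/727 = -0.02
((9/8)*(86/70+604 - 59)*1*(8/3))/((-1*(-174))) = 9559/1015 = 9.42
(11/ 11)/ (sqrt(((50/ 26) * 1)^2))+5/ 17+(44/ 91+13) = 552961/ 38675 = 14.30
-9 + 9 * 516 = 4635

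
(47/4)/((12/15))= 235/16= 14.69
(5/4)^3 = 125/64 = 1.95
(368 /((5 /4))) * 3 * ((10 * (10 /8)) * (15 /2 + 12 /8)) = 99360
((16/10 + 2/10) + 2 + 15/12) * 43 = 4343/20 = 217.15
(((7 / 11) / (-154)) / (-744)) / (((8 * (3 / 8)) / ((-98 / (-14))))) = 7 / 540144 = 0.00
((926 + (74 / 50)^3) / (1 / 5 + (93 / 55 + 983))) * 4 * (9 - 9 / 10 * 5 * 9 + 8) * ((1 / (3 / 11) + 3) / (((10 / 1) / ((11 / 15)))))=-36698597716 / 846390625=-43.36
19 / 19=1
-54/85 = -0.64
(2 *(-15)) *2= -60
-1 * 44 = -44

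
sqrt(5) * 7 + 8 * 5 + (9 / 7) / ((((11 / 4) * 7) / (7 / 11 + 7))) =7 * sqrt(5) + 34312 / 847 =56.16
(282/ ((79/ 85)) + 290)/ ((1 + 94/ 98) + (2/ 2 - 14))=-2297120/ 42739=-53.75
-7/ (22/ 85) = -595/ 22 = -27.05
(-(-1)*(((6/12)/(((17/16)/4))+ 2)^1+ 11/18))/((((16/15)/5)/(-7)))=-240625/1632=-147.44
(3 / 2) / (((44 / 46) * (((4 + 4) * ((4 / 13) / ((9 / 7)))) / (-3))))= -24219 / 9856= -2.46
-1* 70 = -70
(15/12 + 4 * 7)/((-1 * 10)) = -117/40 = -2.92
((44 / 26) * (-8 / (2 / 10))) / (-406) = 440 / 2639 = 0.17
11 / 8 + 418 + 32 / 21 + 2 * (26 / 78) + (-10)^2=87623 / 168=521.57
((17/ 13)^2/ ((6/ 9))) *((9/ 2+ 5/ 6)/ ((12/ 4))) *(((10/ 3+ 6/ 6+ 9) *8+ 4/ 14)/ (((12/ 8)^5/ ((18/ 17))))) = 19549184/ 287469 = 68.00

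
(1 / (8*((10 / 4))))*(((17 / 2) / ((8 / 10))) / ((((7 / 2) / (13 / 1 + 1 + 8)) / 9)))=1683 / 56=30.05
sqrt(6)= 2.45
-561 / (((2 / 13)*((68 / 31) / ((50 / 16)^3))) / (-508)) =26390203125 / 1024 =25771682.74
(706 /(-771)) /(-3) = 706 /2313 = 0.31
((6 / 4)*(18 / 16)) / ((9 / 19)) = 57 / 16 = 3.56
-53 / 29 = -1.83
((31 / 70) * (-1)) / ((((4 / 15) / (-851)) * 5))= 79143 / 280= 282.65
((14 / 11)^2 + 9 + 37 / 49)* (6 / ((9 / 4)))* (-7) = -539536 / 2541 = -212.33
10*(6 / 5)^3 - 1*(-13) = 757 / 25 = 30.28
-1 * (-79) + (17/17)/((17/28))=1371/17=80.65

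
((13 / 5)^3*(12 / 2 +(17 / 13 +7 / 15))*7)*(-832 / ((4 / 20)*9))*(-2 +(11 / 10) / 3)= 36557236352 / 50625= 722118.25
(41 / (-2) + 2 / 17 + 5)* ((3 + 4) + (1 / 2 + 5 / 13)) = -107215 / 884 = -121.28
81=81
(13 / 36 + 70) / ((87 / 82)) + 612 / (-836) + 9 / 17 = 367862189 / 5563998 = 66.11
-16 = -16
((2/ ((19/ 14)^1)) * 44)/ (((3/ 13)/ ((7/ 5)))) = 112112/ 285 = 393.38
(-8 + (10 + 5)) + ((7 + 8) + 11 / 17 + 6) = 487 / 17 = 28.65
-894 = -894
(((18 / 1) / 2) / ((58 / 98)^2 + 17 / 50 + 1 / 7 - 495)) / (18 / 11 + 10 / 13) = -660275 / 87212428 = -0.01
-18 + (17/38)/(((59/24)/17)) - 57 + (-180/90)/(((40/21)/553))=-14630313/22420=-652.56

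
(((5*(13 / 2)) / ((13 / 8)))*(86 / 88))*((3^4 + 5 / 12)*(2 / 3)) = 210055 / 198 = 1060.88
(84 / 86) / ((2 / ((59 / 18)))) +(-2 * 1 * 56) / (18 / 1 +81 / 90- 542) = 2449363 / 1349598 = 1.81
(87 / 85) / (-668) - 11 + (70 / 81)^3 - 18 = -855652074787 / 30175219980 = -28.36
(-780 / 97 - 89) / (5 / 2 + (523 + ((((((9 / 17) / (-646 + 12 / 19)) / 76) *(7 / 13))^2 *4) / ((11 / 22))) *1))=-138250027162644904 / 748654813510963981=-0.18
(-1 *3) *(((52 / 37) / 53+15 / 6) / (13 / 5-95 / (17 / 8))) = 842265 / 4678946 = 0.18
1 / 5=0.20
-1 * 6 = -6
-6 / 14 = -3 / 7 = -0.43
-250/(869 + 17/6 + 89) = -300/1153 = -0.26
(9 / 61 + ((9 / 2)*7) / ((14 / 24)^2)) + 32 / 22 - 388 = -1380103 / 4697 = -293.83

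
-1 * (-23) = 23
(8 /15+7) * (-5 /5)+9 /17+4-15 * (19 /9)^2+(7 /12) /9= -69.79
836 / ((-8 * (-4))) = 209 / 8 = 26.12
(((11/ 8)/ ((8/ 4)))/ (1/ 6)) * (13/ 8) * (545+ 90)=272415/ 64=4256.48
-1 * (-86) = 86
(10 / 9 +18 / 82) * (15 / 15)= 491 / 369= 1.33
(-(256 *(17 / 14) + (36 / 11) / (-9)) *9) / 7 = -215172 / 539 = -399.21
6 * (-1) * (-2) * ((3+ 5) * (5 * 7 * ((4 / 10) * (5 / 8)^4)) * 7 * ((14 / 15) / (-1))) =-42875 / 32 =-1339.84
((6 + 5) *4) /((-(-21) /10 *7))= 440 /147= 2.99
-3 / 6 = -1 / 2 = -0.50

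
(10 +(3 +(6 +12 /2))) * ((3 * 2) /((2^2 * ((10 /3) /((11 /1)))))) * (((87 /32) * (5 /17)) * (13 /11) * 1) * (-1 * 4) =-254475 /544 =-467.78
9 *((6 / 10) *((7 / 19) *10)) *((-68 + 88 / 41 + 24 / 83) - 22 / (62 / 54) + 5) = -3179173914 / 2004367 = -1586.12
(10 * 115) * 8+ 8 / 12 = 27602 / 3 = 9200.67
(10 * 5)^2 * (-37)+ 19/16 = -1479981/16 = -92498.81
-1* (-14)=14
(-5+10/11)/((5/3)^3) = -243/275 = -0.88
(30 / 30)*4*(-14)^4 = 153664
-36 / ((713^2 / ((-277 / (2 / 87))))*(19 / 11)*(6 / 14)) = 11133738 / 9659011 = 1.15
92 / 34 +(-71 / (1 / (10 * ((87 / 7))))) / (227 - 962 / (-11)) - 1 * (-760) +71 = 110539953 / 137207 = 805.64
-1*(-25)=25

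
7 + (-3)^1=4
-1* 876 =-876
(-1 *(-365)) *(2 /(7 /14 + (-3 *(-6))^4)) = 1460 /209953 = 0.01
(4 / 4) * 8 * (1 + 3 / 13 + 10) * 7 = 8176 / 13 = 628.92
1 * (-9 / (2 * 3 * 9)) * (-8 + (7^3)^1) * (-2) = 335 / 3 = 111.67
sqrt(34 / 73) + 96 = 96.68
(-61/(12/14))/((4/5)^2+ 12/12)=-10675/246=-43.39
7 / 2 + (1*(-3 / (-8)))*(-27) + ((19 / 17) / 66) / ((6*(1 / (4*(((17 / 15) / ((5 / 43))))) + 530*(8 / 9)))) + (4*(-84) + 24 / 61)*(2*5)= -223803195106809 / 66554799080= -3362.69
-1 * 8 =-8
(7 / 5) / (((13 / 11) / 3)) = 3.55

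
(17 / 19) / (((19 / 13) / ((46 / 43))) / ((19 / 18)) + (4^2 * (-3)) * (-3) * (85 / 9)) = 5083 / 7733513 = 0.00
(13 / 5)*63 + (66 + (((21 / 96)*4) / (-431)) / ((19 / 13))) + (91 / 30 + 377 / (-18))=124930565 / 589608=211.89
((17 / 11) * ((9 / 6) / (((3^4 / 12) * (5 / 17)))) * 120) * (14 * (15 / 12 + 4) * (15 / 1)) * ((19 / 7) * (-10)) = -46124400 / 11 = -4193127.27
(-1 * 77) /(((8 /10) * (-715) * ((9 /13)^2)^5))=5.32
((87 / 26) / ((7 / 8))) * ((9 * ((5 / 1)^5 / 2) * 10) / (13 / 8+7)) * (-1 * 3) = -187052.08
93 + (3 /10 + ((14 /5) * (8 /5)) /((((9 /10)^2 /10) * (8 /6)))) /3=86611 /810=106.93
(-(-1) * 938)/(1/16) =15008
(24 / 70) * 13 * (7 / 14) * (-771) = -60138 / 35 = -1718.23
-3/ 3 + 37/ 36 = 1/ 36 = 0.03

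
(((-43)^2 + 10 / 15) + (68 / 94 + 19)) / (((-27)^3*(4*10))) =-32948 / 13876515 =-0.00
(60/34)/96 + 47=12789/272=47.02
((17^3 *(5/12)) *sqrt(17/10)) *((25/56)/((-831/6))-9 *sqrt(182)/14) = -14739 *sqrt(7735)/56-122825 *sqrt(170)/186144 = -23156.43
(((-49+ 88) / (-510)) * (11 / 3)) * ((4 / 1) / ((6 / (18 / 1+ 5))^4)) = -40017263 / 165240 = -242.18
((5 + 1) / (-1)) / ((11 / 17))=-102 / 11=-9.27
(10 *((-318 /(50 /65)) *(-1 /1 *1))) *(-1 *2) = -8268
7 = 7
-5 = -5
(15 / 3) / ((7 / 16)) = 80 / 7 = 11.43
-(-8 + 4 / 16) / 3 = 31 / 12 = 2.58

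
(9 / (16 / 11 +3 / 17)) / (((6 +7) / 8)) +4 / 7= 110108 / 27755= 3.97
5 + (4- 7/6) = 47/6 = 7.83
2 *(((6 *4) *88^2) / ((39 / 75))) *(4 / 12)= 3097600 / 13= 238276.92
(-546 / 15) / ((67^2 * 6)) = -91 / 67335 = -0.00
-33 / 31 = -1.06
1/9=0.11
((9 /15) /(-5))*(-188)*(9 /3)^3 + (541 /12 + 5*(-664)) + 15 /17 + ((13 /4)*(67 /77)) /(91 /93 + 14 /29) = -2060654059433 /773815350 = -2662.98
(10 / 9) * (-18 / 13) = -20 / 13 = -1.54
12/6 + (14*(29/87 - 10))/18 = -149/27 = -5.52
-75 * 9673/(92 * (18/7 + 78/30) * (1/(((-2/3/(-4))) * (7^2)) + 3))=-24395875/49956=-488.35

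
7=7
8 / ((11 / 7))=56 / 11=5.09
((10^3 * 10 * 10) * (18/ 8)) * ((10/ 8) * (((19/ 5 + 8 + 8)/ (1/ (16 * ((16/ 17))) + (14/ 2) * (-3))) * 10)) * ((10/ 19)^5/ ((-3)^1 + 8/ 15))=21384000000000000/ 490968338017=43554.74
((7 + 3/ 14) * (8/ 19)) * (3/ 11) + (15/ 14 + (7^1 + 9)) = 52375/ 2926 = 17.90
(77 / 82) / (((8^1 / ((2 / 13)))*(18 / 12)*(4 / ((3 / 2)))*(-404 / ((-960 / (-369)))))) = -385 / 13242918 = -0.00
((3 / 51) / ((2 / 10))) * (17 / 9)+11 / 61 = 404 / 549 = 0.74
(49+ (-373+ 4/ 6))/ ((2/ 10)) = -4850/ 3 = -1616.67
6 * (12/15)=24/5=4.80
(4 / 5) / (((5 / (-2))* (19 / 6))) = -48 / 475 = -0.10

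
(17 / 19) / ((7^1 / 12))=204 / 133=1.53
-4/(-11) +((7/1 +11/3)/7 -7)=-1181/231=-5.11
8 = 8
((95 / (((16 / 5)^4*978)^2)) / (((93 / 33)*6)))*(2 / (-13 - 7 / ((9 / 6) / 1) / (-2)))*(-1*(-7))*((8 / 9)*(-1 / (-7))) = -408203125 / 4584603329048346624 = -0.00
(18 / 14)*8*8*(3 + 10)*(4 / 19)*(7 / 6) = 4992 / 19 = 262.74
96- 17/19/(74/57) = 7053/74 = 95.31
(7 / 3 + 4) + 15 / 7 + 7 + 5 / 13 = 4330 / 273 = 15.86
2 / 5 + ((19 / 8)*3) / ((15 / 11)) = 45 / 8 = 5.62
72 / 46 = 36 / 23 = 1.57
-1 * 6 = -6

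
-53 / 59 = -0.90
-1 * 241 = -241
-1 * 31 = -31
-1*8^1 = -8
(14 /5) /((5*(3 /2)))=28 /75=0.37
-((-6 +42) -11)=-25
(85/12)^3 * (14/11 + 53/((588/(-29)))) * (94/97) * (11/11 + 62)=-29101.08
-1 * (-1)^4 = -1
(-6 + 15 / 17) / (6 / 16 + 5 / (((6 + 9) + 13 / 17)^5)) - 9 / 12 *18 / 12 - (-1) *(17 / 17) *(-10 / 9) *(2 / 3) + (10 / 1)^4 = 19008140350094862721 / 1903767275449656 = 9984.49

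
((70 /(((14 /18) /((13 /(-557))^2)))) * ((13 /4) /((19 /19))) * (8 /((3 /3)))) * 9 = 3559140 /310249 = 11.47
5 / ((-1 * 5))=-1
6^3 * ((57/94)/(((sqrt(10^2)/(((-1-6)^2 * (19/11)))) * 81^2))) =35378/209385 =0.17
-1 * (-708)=708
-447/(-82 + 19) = 149/21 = 7.10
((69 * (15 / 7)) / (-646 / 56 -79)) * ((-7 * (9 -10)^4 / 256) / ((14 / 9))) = 621 / 21632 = 0.03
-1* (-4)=4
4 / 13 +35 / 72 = 0.79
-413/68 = -6.07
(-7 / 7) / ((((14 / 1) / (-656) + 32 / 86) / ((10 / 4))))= -35260 / 4947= -7.13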